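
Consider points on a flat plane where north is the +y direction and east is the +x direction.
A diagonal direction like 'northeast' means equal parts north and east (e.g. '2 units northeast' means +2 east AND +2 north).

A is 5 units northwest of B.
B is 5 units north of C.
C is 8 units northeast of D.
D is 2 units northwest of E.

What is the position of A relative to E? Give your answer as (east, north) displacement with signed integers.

Place E at the origin (east=0, north=0).
  D is 2 units northwest of E: delta (east=-2, north=+2); D at (east=-2, north=2).
  C is 8 units northeast of D: delta (east=+8, north=+8); C at (east=6, north=10).
  B is 5 units north of C: delta (east=+0, north=+5); B at (east=6, north=15).
  A is 5 units northwest of B: delta (east=-5, north=+5); A at (east=1, north=20).
Therefore A relative to E: (east=1, north=20).

Answer: A is at (east=1, north=20) relative to E.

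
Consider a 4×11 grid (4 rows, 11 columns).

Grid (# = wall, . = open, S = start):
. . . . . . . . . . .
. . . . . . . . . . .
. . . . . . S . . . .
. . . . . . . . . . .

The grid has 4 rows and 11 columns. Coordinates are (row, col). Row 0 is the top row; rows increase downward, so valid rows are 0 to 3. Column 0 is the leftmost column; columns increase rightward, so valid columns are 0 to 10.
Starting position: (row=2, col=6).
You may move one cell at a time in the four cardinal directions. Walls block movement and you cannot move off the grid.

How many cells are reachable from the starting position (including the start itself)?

Answer: Reachable cells: 44

Derivation:
BFS flood-fill from (row=2, col=6):
  Distance 0: (row=2, col=6)
  Distance 1: (row=1, col=6), (row=2, col=5), (row=2, col=7), (row=3, col=6)
  Distance 2: (row=0, col=6), (row=1, col=5), (row=1, col=7), (row=2, col=4), (row=2, col=8), (row=3, col=5), (row=3, col=7)
  Distance 3: (row=0, col=5), (row=0, col=7), (row=1, col=4), (row=1, col=8), (row=2, col=3), (row=2, col=9), (row=3, col=4), (row=3, col=8)
  Distance 4: (row=0, col=4), (row=0, col=8), (row=1, col=3), (row=1, col=9), (row=2, col=2), (row=2, col=10), (row=3, col=3), (row=3, col=9)
  Distance 5: (row=0, col=3), (row=0, col=9), (row=1, col=2), (row=1, col=10), (row=2, col=1), (row=3, col=2), (row=3, col=10)
  Distance 6: (row=0, col=2), (row=0, col=10), (row=1, col=1), (row=2, col=0), (row=3, col=1)
  Distance 7: (row=0, col=1), (row=1, col=0), (row=3, col=0)
  Distance 8: (row=0, col=0)
Total reachable: 44 (grid has 44 open cells total)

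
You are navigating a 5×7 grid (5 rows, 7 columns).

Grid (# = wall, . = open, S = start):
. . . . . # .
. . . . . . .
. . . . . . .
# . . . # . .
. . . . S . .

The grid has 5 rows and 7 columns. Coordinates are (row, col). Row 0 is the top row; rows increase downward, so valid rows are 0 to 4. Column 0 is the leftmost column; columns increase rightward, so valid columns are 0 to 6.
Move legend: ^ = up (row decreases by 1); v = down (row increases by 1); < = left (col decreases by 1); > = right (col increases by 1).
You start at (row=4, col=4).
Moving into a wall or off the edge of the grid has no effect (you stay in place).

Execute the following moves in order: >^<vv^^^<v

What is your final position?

Start: (row=4, col=4)
  > (right): (row=4, col=4) -> (row=4, col=5)
  ^ (up): (row=4, col=5) -> (row=3, col=5)
  < (left): blocked, stay at (row=3, col=5)
  v (down): (row=3, col=5) -> (row=4, col=5)
  v (down): blocked, stay at (row=4, col=5)
  ^ (up): (row=4, col=5) -> (row=3, col=5)
  ^ (up): (row=3, col=5) -> (row=2, col=5)
  ^ (up): (row=2, col=5) -> (row=1, col=5)
  < (left): (row=1, col=5) -> (row=1, col=4)
  v (down): (row=1, col=4) -> (row=2, col=4)
Final: (row=2, col=4)

Answer: Final position: (row=2, col=4)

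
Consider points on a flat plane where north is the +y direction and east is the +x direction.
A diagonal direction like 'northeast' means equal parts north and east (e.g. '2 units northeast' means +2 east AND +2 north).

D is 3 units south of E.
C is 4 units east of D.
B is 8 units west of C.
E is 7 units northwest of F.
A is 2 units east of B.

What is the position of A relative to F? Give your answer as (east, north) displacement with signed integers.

Place F at the origin (east=0, north=0).
  E is 7 units northwest of F: delta (east=-7, north=+7); E at (east=-7, north=7).
  D is 3 units south of E: delta (east=+0, north=-3); D at (east=-7, north=4).
  C is 4 units east of D: delta (east=+4, north=+0); C at (east=-3, north=4).
  B is 8 units west of C: delta (east=-8, north=+0); B at (east=-11, north=4).
  A is 2 units east of B: delta (east=+2, north=+0); A at (east=-9, north=4).
Therefore A relative to F: (east=-9, north=4).

Answer: A is at (east=-9, north=4) relative to F.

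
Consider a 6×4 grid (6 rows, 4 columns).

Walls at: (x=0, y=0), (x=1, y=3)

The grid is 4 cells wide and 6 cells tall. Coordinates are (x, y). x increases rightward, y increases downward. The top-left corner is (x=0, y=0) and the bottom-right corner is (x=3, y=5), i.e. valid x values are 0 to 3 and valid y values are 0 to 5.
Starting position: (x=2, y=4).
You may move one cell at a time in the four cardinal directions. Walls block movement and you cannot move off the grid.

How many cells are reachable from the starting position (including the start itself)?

BFS flood-fill from (x=2, y=4):
  Distance 0: (x=2, y=4)
  Distance 1: (x=2, y=3), (x=1, y=4), (x=3, y=4), (x=2, y=5)
  Distance 2: (x=2, y=2), (x=3, y=3), (x=0, y=4), (x=1, y=5), (x=3, y=5)
  Distance 3: (x=2, y=1), (x=1, y=2), (x=3, y=2), (x=0, y=3), (x=0, y=5)
  Distance 4: (x=2, y=0), (x=1, y=1), (x=3, y=1), (x=0, y=2)
  Distance 5: (x=1, y=0), (x=3, y=0), (x=0, y=1)
Total reachable: 22 (grid has 22 open cells total)

Answer: Reachable cells: 22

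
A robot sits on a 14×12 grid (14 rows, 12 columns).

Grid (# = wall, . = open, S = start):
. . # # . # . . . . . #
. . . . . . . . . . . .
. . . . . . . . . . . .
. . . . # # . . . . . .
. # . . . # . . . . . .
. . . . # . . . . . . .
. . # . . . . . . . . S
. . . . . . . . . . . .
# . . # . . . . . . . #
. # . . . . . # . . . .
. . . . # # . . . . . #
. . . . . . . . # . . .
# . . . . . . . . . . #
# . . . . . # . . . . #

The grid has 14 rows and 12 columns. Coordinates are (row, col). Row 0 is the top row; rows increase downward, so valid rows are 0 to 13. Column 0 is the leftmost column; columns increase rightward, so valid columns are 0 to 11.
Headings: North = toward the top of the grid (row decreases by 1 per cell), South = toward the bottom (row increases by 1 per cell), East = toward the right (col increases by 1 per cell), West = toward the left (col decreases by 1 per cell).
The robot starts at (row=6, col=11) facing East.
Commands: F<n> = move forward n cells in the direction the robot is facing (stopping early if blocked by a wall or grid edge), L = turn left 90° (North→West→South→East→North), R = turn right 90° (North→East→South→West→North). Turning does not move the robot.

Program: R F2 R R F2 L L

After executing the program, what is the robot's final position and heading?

Start: (row=6, col=11), facing East
  R: turn right, now facing South
  F2: move forward 1/2 (blocked), now at (row=7, col=11)
  R: turn right, now facing West
  R: turn right, now facing North
  F2: move forward 2, now at (row=5, col=11)
  L: turn left, now facing West
  L: turn left, now facing South
Final: (row=5, col=11), facing South

Answer: Final position: (row=5, col=11), facing South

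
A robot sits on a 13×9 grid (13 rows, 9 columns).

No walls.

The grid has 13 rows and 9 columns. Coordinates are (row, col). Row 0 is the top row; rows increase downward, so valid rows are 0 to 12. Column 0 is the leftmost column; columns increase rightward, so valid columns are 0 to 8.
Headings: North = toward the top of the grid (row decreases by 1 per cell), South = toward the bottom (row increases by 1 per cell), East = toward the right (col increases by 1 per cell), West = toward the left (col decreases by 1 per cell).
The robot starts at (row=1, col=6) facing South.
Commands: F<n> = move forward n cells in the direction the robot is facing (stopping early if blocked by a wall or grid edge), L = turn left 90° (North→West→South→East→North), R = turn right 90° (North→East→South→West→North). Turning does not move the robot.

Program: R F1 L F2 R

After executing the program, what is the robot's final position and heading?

Answer: Final position: (row=3, col=5), facing West

Derivation:
Start: (row=1, col=6), facing South
  R: turn right, now facing West
  F1: move forward 1, now at (row=1, col=5)
  L: turn left, now facing South
  F2: move forward 2, now at (row=3, col=5)
  R: turn right, now facing West
Final: (row=3, col=5), facing West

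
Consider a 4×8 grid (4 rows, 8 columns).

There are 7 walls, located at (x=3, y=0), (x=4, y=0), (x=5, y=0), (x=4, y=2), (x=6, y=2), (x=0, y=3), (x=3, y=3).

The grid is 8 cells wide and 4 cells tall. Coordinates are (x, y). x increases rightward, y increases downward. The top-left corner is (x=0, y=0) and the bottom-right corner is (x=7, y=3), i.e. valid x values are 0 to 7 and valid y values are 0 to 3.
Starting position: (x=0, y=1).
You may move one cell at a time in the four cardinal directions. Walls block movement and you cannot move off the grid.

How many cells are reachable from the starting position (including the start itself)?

BFS flood-fill from (x=0, y=1):
  Distance 0: (x=0, y=1)
  Distance 1: (x=0, y=0), (x=1, y=1), (x=0, y=2)
  Distance 2: (x=1, y=0), (x=2, y=1), (x=1, y=2)
  Distance 3: (x=2, y=0), (x=3, y=1), (x=2, y=2), (x=1, y=3)
  Distance 4: (x=4, y=1), (x=3, y=2), (x=2, y=3)
  Distance 5: (x=5, y=1)
  Distance 6: (x=6, y=1), (x=5, y=2)
  Distance 7: (x=6, y=0), (x=7, y=1), (x=5, y=3)
  Distance 8: (x=7, y=0), (x=7, y=2), (x=4, y=3), (x=6, y=3)
  Distance 9: (x=7, y=3)
Total reachable: 25 (grid has 25 open cells total)

Answer: Reachable cells: 25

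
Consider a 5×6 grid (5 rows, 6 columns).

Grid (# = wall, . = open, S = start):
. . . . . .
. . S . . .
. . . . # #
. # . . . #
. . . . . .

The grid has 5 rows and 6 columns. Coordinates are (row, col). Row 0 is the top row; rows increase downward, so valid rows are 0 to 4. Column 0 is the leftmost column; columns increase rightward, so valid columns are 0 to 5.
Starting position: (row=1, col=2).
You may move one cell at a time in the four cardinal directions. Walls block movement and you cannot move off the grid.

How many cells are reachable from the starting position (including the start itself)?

Answer: Reachable cells: 26

Derivation:
BFS flood-fill from (row=1, col=2):
  Distance 0: (row=1, col=2)
  Distance 1: (row=0, col=2), (row=1, col=1), (row=1, col=3), (row=2, col=2)
  Distance 2: (row=0, col=1), (row=0, col=3), (row=1, col=0), (row=1, col=4), (row=2, col=1), (row=2, col=3), (row=3, col=2)
  Distance 3: (row=0, col=0), (row=0, col=4), (row=1, col=5), (row=2, col=0), (row=3, col=3), (row=4, col=2)
  Distance 4: (row=0, col=5), (row=3, col=0), (row=3, col=4), (row=4, col=1), (row=4, col=3)
  Distance 5: (row=4, col=0), (row=4, col=4)
  Distance 6: (row=4, col=5)
Total reachable: 26 (grid has 26 open cells total)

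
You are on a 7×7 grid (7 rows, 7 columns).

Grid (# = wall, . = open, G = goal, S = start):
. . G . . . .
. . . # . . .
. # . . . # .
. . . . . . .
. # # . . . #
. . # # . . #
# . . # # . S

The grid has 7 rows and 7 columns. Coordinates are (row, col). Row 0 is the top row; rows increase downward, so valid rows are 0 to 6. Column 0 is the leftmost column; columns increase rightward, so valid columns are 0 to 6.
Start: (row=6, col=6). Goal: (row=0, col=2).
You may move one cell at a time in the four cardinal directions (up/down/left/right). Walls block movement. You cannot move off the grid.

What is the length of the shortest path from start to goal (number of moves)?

Answer: Shortest path length: 10

Derivation:
BFS from (row=6, col=6) until reaching (row=0, col=2):
  Distance 0: (row=6, col=6)
  Distance 1: (row=6, col=5)
  Distance 2: (row=5, col=5)
  Distance 3: (row=4, col=5), (row=5, col=4)
  Distance 4: (row=3, col=5), (row=4, col=4)
  Distance 5: (row=3, col=4), (row=3, col=6), (row=4, col=3)
  Distance 6: (row=2, col=4), (row=2, col=6), (row=3, col=3)
  Distance 7: (row=1, col=4), (row=1, col=6), (row=2, col=3), (row=3, col=2)
  Distance 8: (row=0, col=4), (row=0, col=6), (row=1, col=5), (row=2, col=2), (row=3, col=1)
  Distance 9: (row=0, col=3), (row=0, col=5), (row=1, col=2), (row=3, col=0)
  Distance 10: (row=0, col=2), (row=1, col=1), (row=2, col=0), (row=4, col=0)  <- goal reached here
One shortest path (10 moves): (row=6, col=6) -> (row=6, col=5) -> (row=5, col=5) -> (row=5, col=4) -> (row=4, col=4) -> (row=4, col=3) -> (row=3, col=3) -> (row=3, col=2) -> (row=2, col=2) -> (row=1, col=2) -> (row=0, col=2)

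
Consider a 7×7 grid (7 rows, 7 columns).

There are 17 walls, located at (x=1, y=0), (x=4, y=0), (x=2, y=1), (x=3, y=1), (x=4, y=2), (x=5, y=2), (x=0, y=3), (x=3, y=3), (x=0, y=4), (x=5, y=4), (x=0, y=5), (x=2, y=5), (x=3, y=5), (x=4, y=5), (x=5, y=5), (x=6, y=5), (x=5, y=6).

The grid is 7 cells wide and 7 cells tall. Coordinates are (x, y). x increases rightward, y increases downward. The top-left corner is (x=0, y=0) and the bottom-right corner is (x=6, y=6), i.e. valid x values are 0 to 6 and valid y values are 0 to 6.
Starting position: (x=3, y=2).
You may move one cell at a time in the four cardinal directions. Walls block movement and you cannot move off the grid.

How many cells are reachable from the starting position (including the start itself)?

Answer: Reachable cells: 29

Derivation:
BFS flood-fill from (x=3, y=2):
  Distance 0: (x=3, y=2)
  Distance 1: (x=2, y=2)
  Distance 2: (x=1, y=2), (x=2, y=3)
  Distance 3: (x=1, y=1), (x=0, y=2), (x=1, y=3), (x=2, y=4)
  Distance 4: (x=0, y=1), (x=1, y=4), (x=3, y=4)
  Distance 5: (x=0, y=0), (x=4, y=4), (x=1, y=5)
  Distance 6: (x=4, y=3), (x=1, y=6)
  Distance 7: (x=5, y=3), (x=0, y=6), (x=2, y=6)
  Distance 8: (x=6, y=3), (x=3, y=6)
  Distance 9: (x=6, y=2), (x=6, y=4), (x=4, y=6)
  Distance 10: (x=6, y=1)
  Distance 11: (x=6, y=0), (x=5, y=1)
  Distance 12: (x=5, y=0), (x=4, y=1)
Total reachable: 29 (grid has 32 open cells total)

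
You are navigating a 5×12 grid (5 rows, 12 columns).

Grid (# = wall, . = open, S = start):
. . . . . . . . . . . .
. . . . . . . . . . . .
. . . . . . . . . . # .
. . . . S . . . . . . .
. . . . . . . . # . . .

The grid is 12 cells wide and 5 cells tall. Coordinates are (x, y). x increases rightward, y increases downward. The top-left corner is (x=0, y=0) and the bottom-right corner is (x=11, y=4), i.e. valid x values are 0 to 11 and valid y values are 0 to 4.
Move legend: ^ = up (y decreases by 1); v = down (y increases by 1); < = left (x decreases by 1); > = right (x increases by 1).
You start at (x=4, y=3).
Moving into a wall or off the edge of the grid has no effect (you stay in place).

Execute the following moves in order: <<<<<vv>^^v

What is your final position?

Answer: Final position: (x=1, y=3)

Derivation:
Start: (x=4, y=3)
  < (left): (x=4, y=3) -> (x=3, y=3)
  < (left): (x=3, y=3) -> (x=2, y=3)
  < (left): (x=2, y=3) -> (x=1, y=3)
  < (left): (x=1, y=3) -> (x=0, y=3)
  < (left): blocked, stay at (x=0, y=3)
  v (down): (x=0, y=3) -> (x=0, y=4)
  v (down): blocked, stay at (x=0, y=4)
  > (right): (x=0, y=4) -> (x=1, y=4)
  ^ (up): (x=1, y=4) -> (x=1, y=3)
  ^ (up): (x=1, y=3) -> (x=1, y=2)
  v (down): (x=1, y=2) -> (x=1, y=3)
Final: (x=1, y=3)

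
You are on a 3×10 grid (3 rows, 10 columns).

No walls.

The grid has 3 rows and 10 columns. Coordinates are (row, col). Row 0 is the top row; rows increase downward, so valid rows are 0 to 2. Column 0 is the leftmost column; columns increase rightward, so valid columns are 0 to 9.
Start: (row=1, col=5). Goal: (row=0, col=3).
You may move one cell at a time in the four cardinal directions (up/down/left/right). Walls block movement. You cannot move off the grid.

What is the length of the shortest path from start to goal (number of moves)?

BFS from (row=1, col=5) until reaching (row=0, col=3):
  Distance 0: (row=1, col=5)
  Distance 1: (row=0, col=5), (row=1, col=4), (row=1, col=6), (row=2, col=5)
  Distance 2: (row=0, col=4), (row=0, col=6), (row=1, col=3), (row=1, col=7), (row=2, col=4), (row=2, col=6)
  Distance 3: (row=0, col=3), (row=0, col=7), (row=1, col=2), (row=1, col=8), (row=2, col=3), (row=2, col=7)  <- goal reached here
One shortest path (3 moves): (row=1, col=5) -> (row=1, col=4) -> (row=1, col=3) -> (row=0, col=3)

Answer: Shortest path length: 3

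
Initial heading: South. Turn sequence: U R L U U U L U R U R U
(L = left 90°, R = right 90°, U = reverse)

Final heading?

Start: South
  U (U-turn (180°)) -> North
  R (right (90° clockwise)) -> East
  L (left (90° counter-clockwise)) -> North
  U (U-turn (180°)) -> South
  U (U-turn (180°)) -> North
  U (U-turn (180°)) -> South
  L (left (90° counter-clockwise)) -> East
  U (U-turn (180°)) -> West
  R (right (90° clockwise)) -> North
  U (U-turn (180°)) -> South
  R (right (90° clockwise)) -> West
  U (U-turn (180°)) -> East
Final: East

Answer: Final heading: East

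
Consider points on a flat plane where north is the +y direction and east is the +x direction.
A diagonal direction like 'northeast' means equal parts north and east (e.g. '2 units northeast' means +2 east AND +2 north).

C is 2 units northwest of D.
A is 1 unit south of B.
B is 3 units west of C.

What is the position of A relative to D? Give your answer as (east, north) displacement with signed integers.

Place D at the origin (east=0, north=0).
  C is 2 units northwest of D: delta (east=-2, north=+2); C at (east=-2, north=2).
  B is 3 units west of C: delta (east=-3, north=+0); B at (east=-5, north=2).
  A is 1 unit south of B: delta (east=+0, north=-1); A at (east=-5, north=1).
Therefore A relative to D: (east=-5, north=1).

Answer: A is at (east=-5, north=1) relative to D.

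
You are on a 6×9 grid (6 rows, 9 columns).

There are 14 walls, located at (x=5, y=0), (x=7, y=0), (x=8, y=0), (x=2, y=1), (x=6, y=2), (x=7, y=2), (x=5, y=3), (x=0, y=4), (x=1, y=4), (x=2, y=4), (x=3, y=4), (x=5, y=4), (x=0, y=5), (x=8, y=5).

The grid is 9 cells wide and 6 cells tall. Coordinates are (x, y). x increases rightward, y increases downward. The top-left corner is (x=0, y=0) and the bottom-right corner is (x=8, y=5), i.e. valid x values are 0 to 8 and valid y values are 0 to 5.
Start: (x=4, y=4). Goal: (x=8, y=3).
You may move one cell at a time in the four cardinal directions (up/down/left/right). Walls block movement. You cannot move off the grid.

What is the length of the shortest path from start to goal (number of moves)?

Answer: Shortest path length: 7

Derivation:
BFS from (x=4, y=4) until reaching (x=8, y=3):
  Distance 0: (x=4, y=4)
  Distance 1: (x=4, y=3), (x=4, y=5)
  Distance 2: (x=4, y=2), (x=3, y=3), (x=3, y=5), (x=5, y=5)
  Distance 3: (x=4, y=1), (x=3, y=2), (x=5, y=2), (x=2, y=3), (x=2, y=5), (x=6, y=5)
  Distance 4: (x=4, y=0), (x=3, y=1), (x=5, y=1), (x=2, y=2), (x=1, y=3), (x=6, y=4), (x=1, y=5), (x=7, y=5)
  Distance 5: (x=3, y=0), (x=6, y=1), (x=1, y=2), (x=0, y=3), (x=6, y=3), (x=7, y=4)
  Distance 6: (x=2, y=0), (x=6, y=0), (x=1, y=1), (x=7, y=1), (x=0, y=2), (x=7, y=3), (x=8, y=4)
  Distance 7: (x=1, y=0), (x=0, y=1), (x=8, y=1), (x=8, y=3)  <- goal reached here
One shortest path (7 moves): (x=4, y=4) -> (x=4, y=5) -> (x=5, y=5) -> (x=6, y=5) -> (x=7, y=5) -> (x=7, y=4) -> (x=8, y=4) -> (x=8, y=3)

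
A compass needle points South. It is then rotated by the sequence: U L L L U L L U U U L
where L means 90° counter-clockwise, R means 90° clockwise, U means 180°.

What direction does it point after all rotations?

Start: South
  U (U-turn (180°)) -> North
  L (left (90° counter-clockwise)) -> West
  L (left (90° counter-clockwise)) -> South
  L (left (90° counter-clockwise)) -> East
  U (U-turn (180°)) -> West
  L (left (90° counter-clockwise)) -> South
  L (left (90° counter-clockwise)) -> East
  U (U-turn (180°)) -> West
  U (U-turn (180°)) -> East
  U (U-turn (180°)) -> West
  L (left (90° counter-clockwise)) -> South
Final: South

Answer: Final heading: South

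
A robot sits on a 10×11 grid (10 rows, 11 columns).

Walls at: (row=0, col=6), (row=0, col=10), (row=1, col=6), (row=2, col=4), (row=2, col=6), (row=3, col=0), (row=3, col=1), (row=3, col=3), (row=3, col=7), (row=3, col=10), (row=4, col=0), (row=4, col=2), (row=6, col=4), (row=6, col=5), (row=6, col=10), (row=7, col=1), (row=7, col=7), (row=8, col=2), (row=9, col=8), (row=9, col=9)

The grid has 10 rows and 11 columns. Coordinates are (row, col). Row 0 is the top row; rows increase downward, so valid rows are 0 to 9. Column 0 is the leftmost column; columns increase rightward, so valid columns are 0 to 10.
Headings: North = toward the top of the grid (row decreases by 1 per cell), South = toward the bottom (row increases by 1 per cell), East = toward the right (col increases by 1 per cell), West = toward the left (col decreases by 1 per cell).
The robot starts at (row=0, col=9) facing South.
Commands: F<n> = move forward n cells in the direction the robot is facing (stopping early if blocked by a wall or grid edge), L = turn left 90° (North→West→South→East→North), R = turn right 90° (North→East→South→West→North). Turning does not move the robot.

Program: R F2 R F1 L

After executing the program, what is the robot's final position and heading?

Answer: Final position: (row=0, col=7), facing West

Derivation:
Start: (row=0, col=9), facing South
  R: turn right, now facing West
  F2: move forward 2, now at (row=0, col=7)
  R: turn right, now facing North
  F1: move forward 0/1 (blocked), now at (row=0, col=7)
  L: turn left, now facing West
Final: (row=0, col=7), facing West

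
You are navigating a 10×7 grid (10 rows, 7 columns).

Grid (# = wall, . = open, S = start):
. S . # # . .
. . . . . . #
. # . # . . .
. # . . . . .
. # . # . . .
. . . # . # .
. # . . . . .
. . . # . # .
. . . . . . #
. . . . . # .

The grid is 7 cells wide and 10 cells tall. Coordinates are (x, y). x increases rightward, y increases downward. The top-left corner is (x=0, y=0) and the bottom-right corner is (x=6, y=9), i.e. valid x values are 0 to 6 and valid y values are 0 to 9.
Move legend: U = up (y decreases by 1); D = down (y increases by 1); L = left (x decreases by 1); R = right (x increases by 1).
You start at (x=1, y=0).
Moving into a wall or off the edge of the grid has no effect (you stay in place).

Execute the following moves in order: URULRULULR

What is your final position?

Answer: Final position: (x=1, y=0)

Derivation:
Start: (x=1, y=0)
  U (up): blocked, stay at (x=1, y=0)
  R (right): (x=1, y=0) -> (x=2, y=0)
  U (up): blocked, stay at (x=2, y=0)
  L (left): (x=2, y=0) -> (x=1, y=0)
  R (right): (x=1, y=0) -> (x=2, y=0)
  U (up): blocked, stay at (x=2, y=0)
  L (left): (x=2, y=0) -> (x=1, y=0)
  U (up): blocked, stay at (x=1, y=0)
  L (left): (x=1, y=0) -> (x=0, y=0)
  R (right): (x=0, y=0) -> (x=1, y=0)
Final: (x=1, y=0)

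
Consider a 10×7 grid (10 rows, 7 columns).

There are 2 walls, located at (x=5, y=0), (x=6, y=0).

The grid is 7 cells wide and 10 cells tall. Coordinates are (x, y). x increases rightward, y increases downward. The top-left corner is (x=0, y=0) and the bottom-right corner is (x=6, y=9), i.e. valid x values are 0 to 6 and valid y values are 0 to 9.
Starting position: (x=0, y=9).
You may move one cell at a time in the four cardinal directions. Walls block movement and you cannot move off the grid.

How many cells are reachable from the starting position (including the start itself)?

Answer: Reachable cells: 68

Derivation:
BFS flood-fill from (x=0, y=9):
  Distance 0: (x=0, y=9)
  Distance 1: (x=0, y=8), (x=1, y=9)
  Distance 2: (x=0, y=7), (x=1, y=8), (x=2, y=9)
  Distance 3: (x=0, y=6), (x=1, y=7), (x=2, y=8), (x=3, y=9)
  Distance 4: (x=0, y=5), (x=1, y=6), (x=2, y=7), (x=3, y=8), (x=4, y=9)
  Distance 5: (x=0, y=4), (x=1, y=5), (x=2, y=6), (x=3, y=7), (x=4, y=8), (x=5, y=9)
  Distance 6: (x=0, y=3), (x=1, y=4), (x=2, y=5), (x=3, y=6), (x=4, y=7), (x=5, y=8), (x=6, y=9)
  Distance 7: (x=0, y=2), (x=1, y=3), (x=2, y=4), (x=3, y=5), (x=4, y=6), (x=5, y=7), (x=6, y=8)
  Distance 8: (x=0, y=1), (x=1, y=2), (x=2, y=3), (x=3, y=4), (x=4, y=5), (x=5, y=6), (x=6, y=7)
  Distance 9: (x=0, y=0), (x=1, y=1), (x=2, y=2), (x=3, y=3), (x=4, y=4), (x=5, y=5), (x=6, y=6)
  Distance 10: (x=1, y=0), (x=2, y=1), (x=3, y=2), (x=4, y=3), (x=5, y=4), (x=6, y=5)
  Distance 11: (x=2, y=0), (x=3, y=1), (x=4, y=2), (x=5, y=3), (x=6, y=4)
  Distance 12: (x=3, y=0), (x=4, y=1), (x=5, y=2), (x=6, y=3)
  Distance 13: (x=4, y=0), (x=5, y=1), (x=6, y=2)
  Distance 14: (x=6, y=1)
Total reachable: 68 (grid has 68 open cells total)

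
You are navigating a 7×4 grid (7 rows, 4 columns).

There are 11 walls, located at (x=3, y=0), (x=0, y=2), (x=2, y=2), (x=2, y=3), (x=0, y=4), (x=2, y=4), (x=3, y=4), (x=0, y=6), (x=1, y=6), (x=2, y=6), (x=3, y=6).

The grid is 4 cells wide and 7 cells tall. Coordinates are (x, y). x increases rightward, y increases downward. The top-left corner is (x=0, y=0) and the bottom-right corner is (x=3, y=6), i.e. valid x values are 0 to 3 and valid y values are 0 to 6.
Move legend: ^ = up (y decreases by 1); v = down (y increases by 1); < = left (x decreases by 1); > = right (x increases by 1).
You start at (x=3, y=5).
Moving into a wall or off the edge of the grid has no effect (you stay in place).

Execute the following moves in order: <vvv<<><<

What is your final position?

Answer: Final position: (x=0, y=5)

Derivation:
Start: (x=3, y=5)
  < (left): (x=3, y=5) -> (x=2, y=5)
  [×3]v (down): blocked, stay at (x=2, y=5)
  < (left): (x=2, y=5) -> (x=1, y=5)
  < (left): (x=1, y=5) -> (x=0, y=5)
  > (right): (x=0, y=5) -> (x=1, y=5)
  < (left): (x=1, y=5) -> (x=0, y=5)
  < (left): blocked, stay at (x=0, y=5)
Final: (x=0, y=5)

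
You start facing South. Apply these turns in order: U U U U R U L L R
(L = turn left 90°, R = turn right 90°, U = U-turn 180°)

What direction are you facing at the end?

Start: South
  U (U-turn (180°)) -> North
  U (U-turn (180°)) -> South
  U (U-turn (180°)) -> North
  U (U-turn (180°)) -> South
  R (right (90° clockwise)) -> West
  U (U-turn (180°)) -> East
  L (left (90° counter-clockwise)) -> North
  L (left (90° counter-clockwise)) -> West
  R (right (90° clockwise)) -> North
Final: North

Answer: Final heading: North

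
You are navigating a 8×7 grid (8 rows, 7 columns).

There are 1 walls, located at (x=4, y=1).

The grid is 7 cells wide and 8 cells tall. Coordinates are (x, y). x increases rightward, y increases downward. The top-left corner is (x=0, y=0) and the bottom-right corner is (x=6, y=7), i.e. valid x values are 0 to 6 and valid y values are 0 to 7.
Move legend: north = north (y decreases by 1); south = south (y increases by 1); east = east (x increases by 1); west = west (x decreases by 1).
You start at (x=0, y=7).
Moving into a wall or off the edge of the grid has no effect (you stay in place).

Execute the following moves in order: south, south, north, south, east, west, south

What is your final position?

Start: (x=0, y=7)
  south (south): blocked, stay at (x=0, y=7)
  south (south): blocked, stay at (x=0, y=7)
  north (north): (x=0, y=7) -> (x=0, y=6)
  south (south): (x=0, y=6) -> (x=0, y=7)
  east (east): (x=0, y=7) -> (x=1, y=7)
  west (west): (x=1, y=7) -> (x=0, y=7)
  south (south): blocked, stay at (x=0, y=7)
Final: (x=0, y=7)

Answer: Final position: (x=0, y=7)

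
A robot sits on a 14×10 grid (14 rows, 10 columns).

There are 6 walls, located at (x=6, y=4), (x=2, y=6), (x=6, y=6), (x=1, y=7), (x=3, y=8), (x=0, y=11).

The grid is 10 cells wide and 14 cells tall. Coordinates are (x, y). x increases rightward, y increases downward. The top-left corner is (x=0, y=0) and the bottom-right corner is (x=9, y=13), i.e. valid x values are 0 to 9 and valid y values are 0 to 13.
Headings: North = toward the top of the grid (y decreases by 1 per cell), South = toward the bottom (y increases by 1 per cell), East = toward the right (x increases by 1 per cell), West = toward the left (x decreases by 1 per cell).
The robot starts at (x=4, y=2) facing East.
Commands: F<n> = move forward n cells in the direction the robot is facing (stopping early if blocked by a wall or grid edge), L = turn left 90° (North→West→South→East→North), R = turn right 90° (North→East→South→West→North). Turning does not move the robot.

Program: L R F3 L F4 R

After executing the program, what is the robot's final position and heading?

Start: (x=4, y=2), facing East
  L: turn left, now facing North
  R: turn right, now facing East
  F3: move forward 3, now at (x=7, y=2)
  L: turn left, now facing North
  F4: move forward 2/4 (blocked), now at (x=7, y=0)
  R: turn right, now facing East
Final: (x=7, y=0), facing East

Answer: Final position: (x=7, y=0), facing East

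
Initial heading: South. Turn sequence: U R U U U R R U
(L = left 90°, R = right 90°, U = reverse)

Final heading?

Answer: Final heading: West

Derivation:
Start: South
  U (U-turn (180°)) -> North
  R (right (90° clockwise)) -> East
  U (U-turn (180°)) -> West
  U (U-turn (180°)) -> East
  U (U-turn (180°)) -> West
  R (right (90° clockwise)) -> North
  R (right (90° clockwise)) -> East
  U (U-turn (180°)) -> West
Final: West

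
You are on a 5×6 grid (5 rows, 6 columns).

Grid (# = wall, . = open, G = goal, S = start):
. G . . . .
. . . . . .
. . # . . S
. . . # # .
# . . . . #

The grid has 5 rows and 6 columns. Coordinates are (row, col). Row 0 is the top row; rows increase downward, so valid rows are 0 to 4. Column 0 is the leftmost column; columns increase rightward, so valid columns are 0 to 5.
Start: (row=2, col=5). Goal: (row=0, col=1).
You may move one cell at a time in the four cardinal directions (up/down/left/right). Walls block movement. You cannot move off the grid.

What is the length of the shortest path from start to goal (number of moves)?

BFS from (row=2, col=5) until reaching (row=0, col=1):
  Distance 0: (row=2, col=5)
  Distance 1: (row=1, col=5), (row=2, col=4), (row=3, col=5)
  Distance 2: (row=0, col=5), (row=1, col=4), (row=2, col=3)
  Distance 3: (row=0, col=4), (row=1, col=3)
  Distance 4: (row=0, col=3), (row=1, col=2)
  Distance 5: (row=0, col=2), (row=1, col=1)
  Distance 6: (row=0, col=1), (row=1, col=0), (row=2, col=1)  <- goal reached here
One shortest path (6 moves): (row=2, col=5) -> (row=2, col=4) -> (row=2, col=3) -> (row=1, col=3) -> (row=1, col=2) -> (row=1, col=1) -> (row=0, col=1)

Answer: Shortest path length: 6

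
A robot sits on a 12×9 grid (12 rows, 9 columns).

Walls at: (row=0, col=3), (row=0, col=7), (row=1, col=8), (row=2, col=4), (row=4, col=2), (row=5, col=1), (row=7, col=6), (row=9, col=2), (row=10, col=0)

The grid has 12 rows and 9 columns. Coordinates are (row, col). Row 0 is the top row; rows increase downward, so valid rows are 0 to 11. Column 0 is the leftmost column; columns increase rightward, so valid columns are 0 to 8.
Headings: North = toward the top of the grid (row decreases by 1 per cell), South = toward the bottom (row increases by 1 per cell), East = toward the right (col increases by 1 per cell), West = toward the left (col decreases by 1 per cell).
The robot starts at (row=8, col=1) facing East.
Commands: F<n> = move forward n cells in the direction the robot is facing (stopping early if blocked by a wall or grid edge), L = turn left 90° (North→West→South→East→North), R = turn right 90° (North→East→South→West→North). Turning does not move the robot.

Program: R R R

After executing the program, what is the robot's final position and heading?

Start: (row=8, col=1), facing East
  R: turn right, now facing South
  R: turn right, now facing West
  R: turn right, now facing North
Final: (row=8, col=1), facing North

Answer: Final position: (row=8, col=1), facing North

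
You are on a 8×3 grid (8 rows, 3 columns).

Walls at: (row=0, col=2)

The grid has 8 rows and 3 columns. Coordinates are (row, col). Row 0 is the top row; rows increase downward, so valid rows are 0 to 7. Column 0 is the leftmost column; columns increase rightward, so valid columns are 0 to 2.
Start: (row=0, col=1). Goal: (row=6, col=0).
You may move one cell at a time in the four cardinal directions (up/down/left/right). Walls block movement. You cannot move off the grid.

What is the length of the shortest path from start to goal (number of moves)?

BFS from (row=0, col=1) until reaching (row=6, col=0):
  Distance 0: (row=0, col=1)
  Distance 1: (row=0, col=0), (row=1, col=1)
  Distance 2: (row=1, col=0), (row=1, col=2), (row=2, col=1)
  Distance 3: (row=2, col=0), (row=2, col=2), (row=3, col=1)
  Distance 4: (row=3, col=0), (row=3, col=2), (row=4, col=1)
  Distance 5: (row=4, col=0), (row=4, col=2), (row=5, col=1)
  Distance 6: (row=5, col=0), (row=5, col=2), (row=6, col=1)
  Distance 7: (row=6, col=0), (row=6, col=2), (row=7, col=1)  <- goal reached here
One shortest path (7 moves): (row=0, col=1) -> (row=0, col=0) -> (row=1, col=0) -> (row=2, col=0) -> (row=3, col=0) -> (row=4, col=0) -> (row=5, col=0) -> (row=6, col=0)

Answer: Shortest path length: 7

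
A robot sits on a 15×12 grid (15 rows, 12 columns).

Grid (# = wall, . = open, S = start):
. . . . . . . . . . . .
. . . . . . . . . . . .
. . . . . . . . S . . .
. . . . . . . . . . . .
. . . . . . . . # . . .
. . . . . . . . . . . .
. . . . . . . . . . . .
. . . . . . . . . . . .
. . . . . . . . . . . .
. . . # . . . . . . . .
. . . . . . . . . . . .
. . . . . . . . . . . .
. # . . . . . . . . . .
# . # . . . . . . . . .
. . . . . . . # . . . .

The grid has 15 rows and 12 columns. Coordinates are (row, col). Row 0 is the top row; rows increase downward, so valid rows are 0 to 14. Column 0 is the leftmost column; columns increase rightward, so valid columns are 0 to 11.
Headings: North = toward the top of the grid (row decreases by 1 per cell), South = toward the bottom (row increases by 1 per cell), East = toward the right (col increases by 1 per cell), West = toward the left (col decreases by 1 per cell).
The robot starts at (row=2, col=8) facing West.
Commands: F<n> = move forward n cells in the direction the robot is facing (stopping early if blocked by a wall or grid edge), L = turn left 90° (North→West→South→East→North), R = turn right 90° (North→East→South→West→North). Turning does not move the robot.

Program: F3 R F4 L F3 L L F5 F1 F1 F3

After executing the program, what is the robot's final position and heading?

Answer: Final position: (row=0, col=11), facing East

Derivation:
Start: (row=2, col=8), facing West
  F3: move forward 3, now at (row=2, col=5)
  R: turn right, now facing North
  F4: move forward 2/4 (blocked), now at (row=0, col=5)
  L: turn left, now facing West
  F3: move forward 3, now at (row=0, col=2)
  L: turn left, now facing South
  L: turn left, now facing East
  F5: move forward 5, now at (row=0, col=7)
  F1: move forward 1, now at (row=0, col=8)
  F1: move forward 1, now at (row=0, col=9)
  F3: move forward 2/3 (blocked), now at (row=0, col=11)
Final: (row=0, col=11), facing East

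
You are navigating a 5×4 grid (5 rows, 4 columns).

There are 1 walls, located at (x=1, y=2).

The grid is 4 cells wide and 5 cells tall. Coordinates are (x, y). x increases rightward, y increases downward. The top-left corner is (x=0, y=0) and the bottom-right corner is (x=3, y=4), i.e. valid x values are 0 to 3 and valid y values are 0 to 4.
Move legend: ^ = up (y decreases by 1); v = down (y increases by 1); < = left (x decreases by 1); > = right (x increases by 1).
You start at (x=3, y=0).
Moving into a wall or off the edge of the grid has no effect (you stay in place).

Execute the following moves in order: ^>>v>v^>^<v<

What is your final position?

Answer: Final position: (x=1, y=1)

Derivation:
Start: (x=3, y=0)
  ^ (up): blocked, stay at (x=3, y=0)
  > (right): blocked, stay at (x=3, y=0)
  > (right): blocked, stay at (x=3, y=0)
  v (down): (x=3, y=0) -> (x=3, y=1)
  > (right): blocked, stay at (x=3, y=1)
  v (down): (x=3, y=1) -> (x=3, y=2)
  ^ (up): (x=3, y=2) -> (x=3, y=1)
  > (right): blocked, stay at (x=3, y=1)
  ^ (up): (x=3, y=1) -> (x=3, y=0)
  < (left): (x=3, y=0) -> (x=2, y=0)
  v (down): (x=2, y=0) -> (x=2, y=1)
  < (left): (x=2, y=1) -> (x=1, y=1)
Final: (x=1, y=1)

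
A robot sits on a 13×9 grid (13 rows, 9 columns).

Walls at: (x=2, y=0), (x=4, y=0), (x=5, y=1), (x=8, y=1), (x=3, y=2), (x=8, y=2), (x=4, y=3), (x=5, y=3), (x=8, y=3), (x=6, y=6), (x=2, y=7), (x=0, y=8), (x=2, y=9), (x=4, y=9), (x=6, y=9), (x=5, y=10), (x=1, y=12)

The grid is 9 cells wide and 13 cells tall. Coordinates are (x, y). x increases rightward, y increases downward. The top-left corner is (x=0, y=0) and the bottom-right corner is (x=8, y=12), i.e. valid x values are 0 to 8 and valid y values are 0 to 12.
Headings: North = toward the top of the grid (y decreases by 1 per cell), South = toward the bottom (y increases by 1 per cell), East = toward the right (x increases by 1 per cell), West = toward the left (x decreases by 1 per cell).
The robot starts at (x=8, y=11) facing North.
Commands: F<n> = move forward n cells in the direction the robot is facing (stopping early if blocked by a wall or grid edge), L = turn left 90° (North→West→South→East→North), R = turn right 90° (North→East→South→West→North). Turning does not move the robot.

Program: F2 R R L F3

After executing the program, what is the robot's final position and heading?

Answer: Final position: (x=8, y=9), facing East

Derivation:
Start: (x=8, y=11), facing North
  F2: move forward 2, now at (x=8, y=9)
  R: turn right, now facing East
  R: turn right, now facing South
  L: turn left, now facing East
  F3: move forward 0/3 (blocked), now at (x=8, y=9)
Final: (x=8, y=9), facing East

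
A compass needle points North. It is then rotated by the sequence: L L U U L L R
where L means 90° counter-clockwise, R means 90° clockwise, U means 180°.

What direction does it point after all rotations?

Start: North
  L (left (90° counter-clockwise)) -> West
  L (left (90° counter-clockwise)) -> South
  U (U-turn (180°)) -> North
  U (U-turn (180°)) -> South
  L (left (90° counter-clockwise)) -> East
  L (left (90° counter-clockwise)) -> North
  R (right (90° clockwise)) -> East
Final: East

Answer: Final heading: East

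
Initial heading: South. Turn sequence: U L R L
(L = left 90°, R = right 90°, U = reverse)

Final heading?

Start: South
  U (U-turn (180°)) -> North
  L (left (90° counter-clockwise)) -> West
  R (right (90° clockwise)) -> North
  L (left (90° counter-clockwise)) -> West
Final: West

Answer: Final heading: West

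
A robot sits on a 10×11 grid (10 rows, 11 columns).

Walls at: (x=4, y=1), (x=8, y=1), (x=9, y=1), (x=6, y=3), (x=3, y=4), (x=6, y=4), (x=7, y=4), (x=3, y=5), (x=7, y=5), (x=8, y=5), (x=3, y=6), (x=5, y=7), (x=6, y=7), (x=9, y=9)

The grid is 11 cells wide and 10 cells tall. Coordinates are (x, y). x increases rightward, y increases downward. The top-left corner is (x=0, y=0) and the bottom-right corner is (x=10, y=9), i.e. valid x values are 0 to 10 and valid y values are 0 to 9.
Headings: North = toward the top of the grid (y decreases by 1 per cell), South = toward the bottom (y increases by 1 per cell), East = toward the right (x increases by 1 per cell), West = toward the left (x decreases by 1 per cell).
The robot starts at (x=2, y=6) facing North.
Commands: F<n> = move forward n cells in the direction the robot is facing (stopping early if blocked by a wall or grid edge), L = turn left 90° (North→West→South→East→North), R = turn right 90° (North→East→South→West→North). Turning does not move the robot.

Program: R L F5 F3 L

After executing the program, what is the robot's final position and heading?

Answer: Final position: (x=2, y=0), facing West

Derivation:
Start: (x=2, y=6), facing North
  R: turn right, now facing East
  L: turn left, now facing North
  F5: move forward 5, now at (x=2, y=1)
  F3: move forward 1/3 (blocked), now at (x=2, y=0)
  L: turn left, now facing West
Final: (x=2, y=0), facing West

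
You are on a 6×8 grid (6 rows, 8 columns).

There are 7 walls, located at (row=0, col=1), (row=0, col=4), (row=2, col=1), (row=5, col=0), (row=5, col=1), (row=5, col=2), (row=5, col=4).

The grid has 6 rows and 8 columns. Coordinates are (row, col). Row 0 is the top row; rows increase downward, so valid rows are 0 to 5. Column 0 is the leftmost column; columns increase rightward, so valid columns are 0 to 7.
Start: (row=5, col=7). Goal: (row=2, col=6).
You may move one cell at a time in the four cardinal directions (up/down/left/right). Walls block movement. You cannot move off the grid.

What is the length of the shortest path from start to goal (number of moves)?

Answer: Shortest path length: 4

Derivation:
BFS from (row=5, col=7) until reaching (row=2, col=6):
  Distance 0: (row=5, col=7)
  Distance 1: (row=4, col=7), (row=5, col=6)
  Distance 2: (row=3, col=7), (row=4, col=6), (row=5, col=5)
  Distance 3: (row=2, col=7), (row=3, col=6), (row=4, col=5)
  Distance 4: (row=1, col=7), (row=2, col=6), (row=3, col=5), (row=4, col=4)  <- goal reached here
One shortest path (4 moves): (row=5, col=7) -> (row=5, col=6) -> (row=4, col=6) -> (row=3, col=6) -> (row=2, col=6)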